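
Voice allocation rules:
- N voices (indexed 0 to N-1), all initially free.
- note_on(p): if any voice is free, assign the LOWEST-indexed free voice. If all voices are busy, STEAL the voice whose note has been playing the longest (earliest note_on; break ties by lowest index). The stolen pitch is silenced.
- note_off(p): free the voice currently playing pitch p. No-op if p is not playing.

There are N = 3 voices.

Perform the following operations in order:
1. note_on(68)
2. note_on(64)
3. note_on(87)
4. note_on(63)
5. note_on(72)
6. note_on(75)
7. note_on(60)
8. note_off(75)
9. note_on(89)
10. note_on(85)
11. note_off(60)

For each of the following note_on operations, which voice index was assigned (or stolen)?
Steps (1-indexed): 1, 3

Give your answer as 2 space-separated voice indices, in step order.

Answer: 0 2

Derivation:
Op 1: note_on(68): voice 0 is free -> assigned | voices=[68 - -]
Op 2: note_on(64): voice 1 is free -> assigned | voices=[68 64 -]
Op 3: note_on(87): voice 2 is free -> assigned | voices=[68 64 87]
Op 4: note_on(63): all voices busy, STEAL voice 0 (pitch 68, oldest) -> assign | voices=[63 64 87]
Op 5: note_on(72): all voices busy, STEAL voice 1 (pitch 64, oldest) -> assign | voices=[63 72 87]
Op 6: note_on(75): all voices busy, STEAL voice 2 (pitch 87, oldest) -> assign | voices=[63 72 75]
Op 7: note_on(60): all voices busy, STEAL voice 0 (pitch 63, oldest) -> assign | voices=[60 72 75]
Op 8: note_off(75): free voice 2 | voices=[60 72 -]
Op 9: note_on(89): voice 2 is free -> assigned | voices=[60 72 89]
Op 10: note_on(85): all voices busy, STEAL voice 1 (pitch 72, oldest) -> assign | voices=[60 85 89]
Op 11: note_off(60): free voice 0 | voices=[- 85 89]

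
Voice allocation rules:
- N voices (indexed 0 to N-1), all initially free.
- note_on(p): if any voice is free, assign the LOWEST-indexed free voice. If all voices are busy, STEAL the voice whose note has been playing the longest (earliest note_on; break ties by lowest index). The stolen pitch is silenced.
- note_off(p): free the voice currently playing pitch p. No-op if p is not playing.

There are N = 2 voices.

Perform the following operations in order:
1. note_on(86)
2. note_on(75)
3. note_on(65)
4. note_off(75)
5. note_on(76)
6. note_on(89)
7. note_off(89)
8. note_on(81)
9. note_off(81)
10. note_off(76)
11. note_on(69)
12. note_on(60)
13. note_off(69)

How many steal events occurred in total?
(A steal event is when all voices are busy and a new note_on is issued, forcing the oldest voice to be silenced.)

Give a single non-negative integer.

Op 1: note_on(86): voice 0 is free -> assigned | voices=[86 -]
Op 2: note_on(75): voice 1 is free -> assigned | voices=[86 75]
Op 3: note_on(65): all voices busy, STEAL voice 0 (pitch 86, oldest) -> assign | voices=[65 75]
Op 4: note_off(75): free voice 1 | voices=[65 -]
Op 5: note_on(76): voice 1 is free -> assigned | voices=[65 76]
Op 6: note_on(89): all voices busy, STEAL voice 0 (pitch 65, oldest) -> assign | voices=[89 76]
Op 7: note_off(89): free voice 0 | voices=[- 76]
Op 8: note_on(81): voice 0 is free -> assigned | voices=[81 76]
Op 9: note_off(81): free voice 0 | voices=[- 76]
Op 10: note_off(76): free voice 1 | voices=[- -]
Op 11: note_on(69): voice 0 is free -> assigned | voices=[69 -]
Op 12: note_on(60): voice 1 is free -> assigned | voices=[69 60]
Op 13: note_off(69): free voice 0 | voices=[- 60]

Answer: 2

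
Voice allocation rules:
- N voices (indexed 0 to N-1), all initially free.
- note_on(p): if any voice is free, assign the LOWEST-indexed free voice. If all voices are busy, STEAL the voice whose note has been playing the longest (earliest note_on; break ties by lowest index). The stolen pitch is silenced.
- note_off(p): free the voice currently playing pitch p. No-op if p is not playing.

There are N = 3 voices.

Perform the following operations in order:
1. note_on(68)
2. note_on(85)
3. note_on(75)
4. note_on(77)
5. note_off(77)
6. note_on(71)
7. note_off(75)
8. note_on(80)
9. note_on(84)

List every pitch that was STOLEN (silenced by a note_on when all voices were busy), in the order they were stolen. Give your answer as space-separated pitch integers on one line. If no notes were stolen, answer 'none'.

Op 1: note_on(68): voice 0 is free -> assigned | voices=[68 - -]
Op 2: note_on(85): voice 1 is free -> assigned | voices=[68 85 -]
Op 3: note_on(75): voice 2 is free -> assigned | voices=[68 85 75]
Op 4: note_on(77): all voices busy, STEAL voice 0 (pitch 68, oldest) -> assign | voices=[77 85 75]
Op 5: note_off(77): free voice 0 | voices=[- 85 75]
Op 6: note_on(71): voice 0 is free -> assigned | voices=[71 85 75]
Op 7: note_off(75): free voice 2 | voices=[71 85 -]
Op 8: note_on(80): voice 2 is free -> assigned | voices=[71 85 80]
Op 9: note_on(84): all voices busy, STEAL voice 1 (pitch 85, oldest) -> assign | voices=[71 84 80]

Answer: 68 85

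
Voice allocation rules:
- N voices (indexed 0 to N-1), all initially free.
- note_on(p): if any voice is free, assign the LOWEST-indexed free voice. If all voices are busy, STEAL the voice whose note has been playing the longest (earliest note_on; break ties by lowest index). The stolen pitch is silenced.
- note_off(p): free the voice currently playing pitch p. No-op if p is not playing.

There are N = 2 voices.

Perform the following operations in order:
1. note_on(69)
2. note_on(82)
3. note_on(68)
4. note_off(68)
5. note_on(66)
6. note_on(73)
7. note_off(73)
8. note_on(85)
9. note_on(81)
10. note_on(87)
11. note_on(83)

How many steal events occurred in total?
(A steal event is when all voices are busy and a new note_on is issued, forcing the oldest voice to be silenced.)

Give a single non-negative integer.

Op 1: note_on(69): voice 0 is free -> assigned | voices=[69 -]
Op 2: note_on(82): voice 1 is free -> assigned | voices=[69 82]
Op 3: note_on(68): all voices busy, STEAL voice 0 (pitch 69, oldest) -> assign | voices=[68 82]
Op 4: note_off(68): free voice 0 | voices=[- 82]
Op 5: note_on(66): voice 0 is free -> assigned | voices=[66 82]
Op 6: note_on(73): all voices busy, STEAL voice 1 (pitch 82, oldest) -> assign | voices=[66 73]
Op 7: note_off(73): free voice 1 | voices=[66 -]
Op 8: note_on(85): voice 1 is free -> assigned | voices=[66 85]
Op 9: note_on(81): all voices busy, STEAL voice 0 (pitch 66, oldest) -> assign | voices=[81 85]
Op 10: note_on(87): all voices busy, STEAL voice 1 (pitch 85, oldest) -> assign | voices=[81 87]
Op 11: note_on(83): all voices busy, STEAL voice 0 (pitch 81, oldest) -> assign | voices=[83 87]

Answer: 5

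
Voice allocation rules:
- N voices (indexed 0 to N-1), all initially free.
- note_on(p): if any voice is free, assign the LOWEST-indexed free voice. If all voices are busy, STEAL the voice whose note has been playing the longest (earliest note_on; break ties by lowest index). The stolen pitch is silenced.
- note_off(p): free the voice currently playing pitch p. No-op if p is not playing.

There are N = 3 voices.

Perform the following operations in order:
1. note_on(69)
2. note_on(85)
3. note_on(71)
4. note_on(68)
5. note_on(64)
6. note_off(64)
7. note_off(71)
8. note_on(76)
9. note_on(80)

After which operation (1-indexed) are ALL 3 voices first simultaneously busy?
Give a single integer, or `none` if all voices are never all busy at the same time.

Answer: 3

Derivation:
Op 1: note_on(69): voice 0 is free -> assigned | voices=[69 - -]
Op 2: note_on(85): voice 1 is free -> assigned | voices=[69 85 -]
Op 3: note_on(71): voice 2 is free -> assigned | voices=[69 85 71]
Op 4: note_on(68): all voices busy, STEAL voice 0 (pitch 69, oldest) -> assign | voices=[68 85 71]
Op 5: note_on(64): all voices busy, STEAL voice 1 (pitch 85, oldest) -> assign | voices=[68 64 71]
Op 6: note_off(64): free voice 1 | voices=[68 - 71]
Op 7: note_off(71): free voice 2 | voices=[68 - -]
Op 8: note_on(76): voice 1 is free -> assigned | voices=[68 76 -]
Op 9: note_on(80): voice 2 is free -> assigned | voices=[68 76 80]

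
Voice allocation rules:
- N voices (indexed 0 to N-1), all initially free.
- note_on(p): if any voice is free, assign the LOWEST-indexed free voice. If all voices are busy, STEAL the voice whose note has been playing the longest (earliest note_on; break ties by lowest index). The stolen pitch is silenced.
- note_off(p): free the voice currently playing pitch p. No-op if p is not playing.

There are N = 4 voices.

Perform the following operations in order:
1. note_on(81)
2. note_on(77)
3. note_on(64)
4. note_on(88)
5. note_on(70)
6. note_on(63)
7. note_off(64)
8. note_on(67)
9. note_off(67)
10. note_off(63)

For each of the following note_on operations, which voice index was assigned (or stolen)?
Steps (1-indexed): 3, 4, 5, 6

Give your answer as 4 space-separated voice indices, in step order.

Op 1: note_on(81): voice 0 is free -> assigned | voices=[81 - - -]
Op 2: note_on(77): voice 1 is free -> assigned | voices=[81 77 - -]
Op 3: note_on(64): voice 2 is free -> assigned | voices=[81 77 64 -]
Op 4: note_on(88): voice 3 is free -> assigned | voices=[81 77 64 88]
Op 5: note_on(70): all voices busy, STEAL voice 0 (pitch 81, oldest) -> assign | voices=[70 77 64 88]
Op 6: note_on(63): all voices busy, STEAL voice 1 (pitch 77, oldest) -> assign | voices=[70 63 64 88]
Op 7: note_off(64): free voice 2 | voices=[70 63 - 88]
Op 8: note_on(67): voice 2 is free -> assigned | voices=[70 63 67 88]
Op 9: note_off(67): free voice 2 | voices=[70 63 - 88]
Op 10: note_off(63): free voice 1 | voices=[70 - - 88]

Answer: 2 3 0 1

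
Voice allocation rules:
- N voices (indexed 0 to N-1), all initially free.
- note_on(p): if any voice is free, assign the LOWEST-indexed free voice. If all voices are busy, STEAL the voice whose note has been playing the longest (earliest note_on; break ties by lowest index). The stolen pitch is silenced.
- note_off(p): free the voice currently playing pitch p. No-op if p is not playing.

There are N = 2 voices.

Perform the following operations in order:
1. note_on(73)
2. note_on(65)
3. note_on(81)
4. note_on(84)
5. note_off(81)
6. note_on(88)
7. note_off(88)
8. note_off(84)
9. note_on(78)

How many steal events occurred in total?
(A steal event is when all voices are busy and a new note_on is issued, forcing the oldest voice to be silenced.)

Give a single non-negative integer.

Op 1: note_on(73): voice 0 is free -> assigned | voices=[73 -]
Op 2: note_on(65): voice 1 is free -> assigned | voices=[73 65]
Op 3: note_on(81): all voices busy, STEAL voice 0 (pitch 73, oldest) -> assign | voices=[81 65]
Op 4: note_on(84): all voices busy, STEAL voice 1 (pitch 65, oldest) -> assign | voices=[81 84]
Op 5: note_off(81): free voice 0 | voices=[- 84]
Op 6: note_on(88): voice 0 is free -> assigned | voices=[88 84]
Op 7: note_off(88): free voice 0 | voices=[- 84]
Op 8: note_off(84): free voice 1 | voices=[- -]
Op 9: note_on(78): voice 0 is free -> assigned | voices=[78 -]

Answer: 2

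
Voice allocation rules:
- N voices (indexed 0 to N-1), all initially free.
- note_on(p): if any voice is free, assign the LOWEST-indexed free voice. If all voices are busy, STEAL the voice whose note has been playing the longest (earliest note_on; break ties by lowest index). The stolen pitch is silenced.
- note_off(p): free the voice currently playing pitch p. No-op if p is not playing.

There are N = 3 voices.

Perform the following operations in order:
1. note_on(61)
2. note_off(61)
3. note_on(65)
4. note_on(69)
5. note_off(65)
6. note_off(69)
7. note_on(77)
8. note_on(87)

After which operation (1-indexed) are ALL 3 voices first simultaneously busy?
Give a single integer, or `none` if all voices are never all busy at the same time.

Op 1: note_on(61): voice 0 is free -> assigned | voices=[61 - -]
Op 2: note_off(61): free voice 0 | voices=[- - -]
Op 3: note_on(65): voice 0 is free -> assigned | voices=[65 - -]
Op 4: note_on(69): voice 1 is free -> assigned | voices=[65 69 -]
Op 5: note_off(65): free voice 0 | voices=[- 69 -]
Op 6: note_off(69): free voice 1 | voices=[- - -]
Op 7: note_on(77): voice 0 is free -> assigned | voices=[77 - -]
Op 8: note_on(87): voice 1 is free -> assigned | voices=[77 87 -]

Answer: none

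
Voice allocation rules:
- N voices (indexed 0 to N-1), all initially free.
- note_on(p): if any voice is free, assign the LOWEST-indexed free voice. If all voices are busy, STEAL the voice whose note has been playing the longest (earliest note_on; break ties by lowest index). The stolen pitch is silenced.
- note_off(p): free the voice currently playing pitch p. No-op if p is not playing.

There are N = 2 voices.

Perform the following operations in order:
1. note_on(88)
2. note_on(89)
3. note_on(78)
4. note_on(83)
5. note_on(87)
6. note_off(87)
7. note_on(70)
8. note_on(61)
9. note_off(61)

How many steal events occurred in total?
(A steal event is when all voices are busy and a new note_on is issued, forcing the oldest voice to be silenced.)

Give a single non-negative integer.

Op 1: note_on(88): voice 0 is free -> assigned | voices=[88 -]
Op 2: note_on(89): voice 1 is free -> assigned | voices=[88 89]
Op 3: note_on(78): all voices busy, STEAL voice 0 (pitch 88, oldest) -> assign | voices=[78 89]
Op 4: note_on(83): all voices busy, STEAL voice 1 (pitch 89, oldest) -> assign | voices=[78 83]
Op 5: note_on(87): all voices busy, STEAL voice 0 (pitch 78, oldest) -> assign | voices=[87 83]
Op 6: note_off(87): free voice 0 | voices=[- 83]
Op 7: note_on(70): voice 0 is free -> assigned | voices=[70 83]
Op 8: note_on(61): all voices busy, STEAL voice 1 (pitch 83, oldest) -> assign | voices=[70 61]
Op 9: note_off(61): free voice 1 | voices=[70 -]

Answer: 4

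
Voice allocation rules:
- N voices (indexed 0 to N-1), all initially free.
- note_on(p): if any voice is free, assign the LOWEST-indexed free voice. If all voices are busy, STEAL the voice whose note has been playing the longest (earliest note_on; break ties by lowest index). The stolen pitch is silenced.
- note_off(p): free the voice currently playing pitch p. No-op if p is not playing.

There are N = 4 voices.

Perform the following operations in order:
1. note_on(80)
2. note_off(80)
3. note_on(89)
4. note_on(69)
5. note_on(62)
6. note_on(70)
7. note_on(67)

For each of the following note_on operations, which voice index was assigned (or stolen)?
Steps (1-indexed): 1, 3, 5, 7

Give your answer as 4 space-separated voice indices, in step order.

Answer: 0 0 2 0

Derivation:
Op 1: note_on(80): voice 0 is free -> assigned | voices=[80 - - -]
Op 2: note_off(80): free voice 0 | voices=[- - - -]
Op 3: note_on(89): voice 0 is free -> assigned | voices=[89 - - -]
Op 4: note_on(69): voice 1 is free -> assigned | voices=[89 69 - -]
Op 5: note_on(62): voice 2 is free -> assigned | voices=[89 69 62 -]
Op 6: note_on(70): voice 3 is free -> assigned | voices=[89 69 62 70]
Op 7: note_on(67): all voices busy, STEAL voice 0 (pitch 89, oldest) -> assign | voices=[67 69 62 70]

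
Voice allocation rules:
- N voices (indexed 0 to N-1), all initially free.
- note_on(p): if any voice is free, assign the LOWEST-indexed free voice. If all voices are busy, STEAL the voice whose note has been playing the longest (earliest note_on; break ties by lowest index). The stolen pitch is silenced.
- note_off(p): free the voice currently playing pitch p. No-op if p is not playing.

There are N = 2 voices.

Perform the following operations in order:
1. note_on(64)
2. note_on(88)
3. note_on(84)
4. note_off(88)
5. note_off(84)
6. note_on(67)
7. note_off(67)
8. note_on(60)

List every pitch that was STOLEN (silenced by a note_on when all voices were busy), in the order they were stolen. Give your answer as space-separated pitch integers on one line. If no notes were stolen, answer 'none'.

Op 1: note_on(64): voice 0 is free -> assigned | voices=[64 -]
Op 2: note_on(88): voice 1 is free -> assigned | voices=[64 88]
Op 3: note_on(84): all voices busy, STEAL voice 0 (pitch 64, oldest) -> assign | voices=[84 88]
Op 4: note_off(88): free voice 1 | voices=[84 -]
Op 5: note_off(84): free voice 0 | voices=[- -]
Op 6: note_on(67): voice 0 is free -> assigned | voices=[67 -]
Op 7: note_off(67): free voice 0 | voices=[- -]
Op 8: note_on(60): voice 0 is free -> assigned | voices=[60 -]

Answer: 64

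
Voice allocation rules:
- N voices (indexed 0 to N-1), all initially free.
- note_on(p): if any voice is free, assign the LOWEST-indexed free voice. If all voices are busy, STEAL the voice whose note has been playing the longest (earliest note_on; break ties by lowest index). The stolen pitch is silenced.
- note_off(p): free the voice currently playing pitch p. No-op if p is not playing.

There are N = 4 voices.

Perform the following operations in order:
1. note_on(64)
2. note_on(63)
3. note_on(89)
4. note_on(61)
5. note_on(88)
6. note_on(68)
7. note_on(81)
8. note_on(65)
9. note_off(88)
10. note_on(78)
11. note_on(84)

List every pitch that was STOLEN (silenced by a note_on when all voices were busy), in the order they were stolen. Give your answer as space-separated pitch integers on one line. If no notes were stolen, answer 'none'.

Op 1: note_on(64): voice 0 is free -> assigned | voices=[64 - - -]
Op 2: note_on(63): voice 1 is free -> assigned | voices=[64 63 - -]
Op 3: note_on(89): voice 2 is free -> assigned | voices=[64 63 89 -]
Op 4: note_on(61): voice 3 is free -> assigned | voices=[64 63 89 61]
Op 5: note_on(88): all voices busy, STEAL voice 0 (pitch 64, oldest) -> assign | voices=[88 63 89 61]
Op 6: note_on(68): all voices busy, STEAL voice 1 (pitch 63, oldest) -> assign | voices=[88 68 89 61]
Op 7: note_on(81): all voices busy, STEAL voice 2 (pitch 89, oldest) -> assign | voices=[88 68 81 61]
Op 8: note_on(65): all voices busy, STEAL voice 3 (pitch 61, oldest) -> assign | voices=[88 68 81 65]
Op 9: note_off(88): free voice 0 | voices=[- 68 81 65]
Op 10: note_on(78): voice 0 is free -> assigned | voices=[78 68 81 65]
Op 11: note_on(84): all voices busy, STEAL voice 1 (pitch 68, oldest) -> assign | voices=[78 84 81 65]

Answer: 64 63 89 61 68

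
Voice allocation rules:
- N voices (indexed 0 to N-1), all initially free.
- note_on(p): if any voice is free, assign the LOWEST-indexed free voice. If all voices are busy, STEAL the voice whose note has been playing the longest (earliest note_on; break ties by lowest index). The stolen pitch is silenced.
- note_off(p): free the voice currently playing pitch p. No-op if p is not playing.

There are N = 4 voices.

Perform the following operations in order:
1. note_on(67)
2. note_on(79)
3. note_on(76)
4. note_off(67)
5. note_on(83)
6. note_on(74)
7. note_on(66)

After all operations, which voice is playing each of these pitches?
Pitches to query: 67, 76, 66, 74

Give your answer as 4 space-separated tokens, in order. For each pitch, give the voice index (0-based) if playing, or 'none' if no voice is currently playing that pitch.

Op 1: note_on(67): voice 0 is free -> assigned | voices=[67 - - -]
Op 2: note_on(79): voice 1 is free -> assigned | voices=[67 79 - -]
Op 3: note_on(76): voice 2 is free -> assigned | voices=[67 79 76 -]
Op 4: note_off(67): free voice 0 | voices=[- 79 76 -]
Op 5: note_on(83): voice 0 is free -> assigned | voices=[83 79 76 -]
Op 6: note_on(74): voice 3 is free -> assigned | voices=[83 79 76 74]
Op 7: note_on(66): all voices busy, STEAL voice 1 (pitch 79, oldest) -> assign | voices=[83 66 76 74]

Answer: none 2 1 3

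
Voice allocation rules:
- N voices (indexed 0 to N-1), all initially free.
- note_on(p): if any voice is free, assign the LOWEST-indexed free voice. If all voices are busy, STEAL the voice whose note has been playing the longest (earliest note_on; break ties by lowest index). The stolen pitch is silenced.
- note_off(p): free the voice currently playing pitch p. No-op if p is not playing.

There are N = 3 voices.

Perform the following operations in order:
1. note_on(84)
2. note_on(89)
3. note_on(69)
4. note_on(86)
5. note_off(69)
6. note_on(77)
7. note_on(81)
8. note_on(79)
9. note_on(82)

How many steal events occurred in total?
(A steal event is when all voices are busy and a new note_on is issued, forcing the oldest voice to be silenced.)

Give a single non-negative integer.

Op 1: note_on(84): voice 0 is free -> assigned | voices=[84 - -]
Op 2: note_on(89): voice 1 is free -> assigned | voices=[84 89 -]
Op 3: note_on(69): voice 2 is free -> assigned | voices=[84 89 69]
Op 4: note_on(86): all voices busy, STEAL voice 0 (pitch 84, oldest) -> assign | voices=[86 89 69]
Op 5: note_off(69): free voice 2 | voices=[86 89 -]
Op 6: note_on(77): voice 2 is free -> assigned | voices=[86 89 77]
Op 7: note_on(81): all voices busy, STEAL voice 1 (pitch 89, oldest) -> assign | voices=[86 81 77]
Op 8: note_on(79): all voices busy, STEAL voice 0 (pitch 86, oldest) -> assign | voices=[79 81 77]
Op 9: note_on(82): all voices busy, STEAL voice 2 (pitch 77, oldest) -> assign | voices=[79 81 82]

Answer: 4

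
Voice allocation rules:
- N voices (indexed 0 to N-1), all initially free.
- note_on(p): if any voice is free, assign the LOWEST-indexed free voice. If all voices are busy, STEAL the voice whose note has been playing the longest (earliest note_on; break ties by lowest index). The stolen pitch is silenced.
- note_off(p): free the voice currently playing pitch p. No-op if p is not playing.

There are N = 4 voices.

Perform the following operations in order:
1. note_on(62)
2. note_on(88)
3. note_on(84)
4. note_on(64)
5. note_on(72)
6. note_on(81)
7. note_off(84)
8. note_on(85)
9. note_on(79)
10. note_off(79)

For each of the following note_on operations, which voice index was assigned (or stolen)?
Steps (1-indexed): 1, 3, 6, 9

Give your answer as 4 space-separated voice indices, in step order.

Answer: 0 2 1 3

Derivation:
Op 1: note_on(62): voice 0 is free -> assigned | voices=[62 - - -]
Op 2: note_on(88): voice 1 is free -> assigned | voices=[62 88 - -]
Op 3: note_on(84): voice 2 is free -> assigned | voices=[62 88 84 -]
Op 4: note_on(64): voice 3 is free -> assigned | voices=[62 88 84 64]
Op 5: note_on(72): all voices busy, STEAL voice 0 (pitch 62, oldest) -> assign | voices=[72 88 84 64]
Op 6: note_on(81): all voices busy, STEAL voice 1 (pitch 88, oldest) -> assign | voices=[72 81 84 64]
Op 7: note_off(84): free voice 2 | voices=[72 81 - 64]
Op 8: note_on(85): voice 2 is free -> assigned | voices=[72 81 85 64]
Op 9: note_on(79): all voices busy, STEAL voice 3 (pitch 64, oldest) -> assign | voices=[72 81 85 79]
Op 10: note_off(79): free voice 3 | voices=[72 81 85 -]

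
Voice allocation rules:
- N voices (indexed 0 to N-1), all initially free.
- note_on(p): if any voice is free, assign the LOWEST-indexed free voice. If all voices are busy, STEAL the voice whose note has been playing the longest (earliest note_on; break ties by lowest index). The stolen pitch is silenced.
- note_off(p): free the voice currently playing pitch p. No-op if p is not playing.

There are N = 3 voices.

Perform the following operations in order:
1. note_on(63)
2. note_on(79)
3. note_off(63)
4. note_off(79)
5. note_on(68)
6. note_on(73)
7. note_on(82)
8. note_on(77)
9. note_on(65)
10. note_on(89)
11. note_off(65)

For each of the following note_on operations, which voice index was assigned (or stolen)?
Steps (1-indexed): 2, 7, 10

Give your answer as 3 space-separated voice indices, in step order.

Op 1: note_on(63): voice 0 is free -> assigned | voices=[63 - -]
Op 2: note_on(79): voice 1 is free -> assigned | voices=[63 79 -]
Op 3: note_off(63): free voice 0 | voices=[- 79 -]
Op 4: note_off(79): free voice 1 | voices=[- - -]
Op 5: note_on(68): voice 0 is free -> assigned | voices=[68 - -]
Op 6: note_on(73): voice 1 is free -> assigned | voices=[68 73 -]
Op 7: note_on(82): voice 2 is free -> assigned | voices=[68 73 82]
Op 8: note_on(77): all voices busy, STEAL voice 0 (pitch 68, oldest) -> assign | voices=[77 73 82]
Op 9: note_on(65): all voices busy, STEAL voice 1 (pitch 73, oldest) -> assign | voices=[77 65 82]
Op 10: note_on(89): all voices busy, STEAL voice 2 (pitch 82, oldest) -> assign | voices=[77 65 89]
Op 11: note_off(65): free voice 1 | voices=[77 - 89]

Answer: 1 2 2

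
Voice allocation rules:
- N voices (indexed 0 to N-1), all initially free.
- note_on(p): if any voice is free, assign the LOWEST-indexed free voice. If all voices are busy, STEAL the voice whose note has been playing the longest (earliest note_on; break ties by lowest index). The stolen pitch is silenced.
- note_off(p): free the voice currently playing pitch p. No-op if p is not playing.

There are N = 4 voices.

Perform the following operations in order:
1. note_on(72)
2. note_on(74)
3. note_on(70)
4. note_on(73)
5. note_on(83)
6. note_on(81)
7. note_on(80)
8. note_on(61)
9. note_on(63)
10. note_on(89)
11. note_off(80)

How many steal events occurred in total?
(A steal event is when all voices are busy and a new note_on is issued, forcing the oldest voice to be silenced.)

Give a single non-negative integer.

Answer: 6

Derivation:
Op 1: note_on(72): voice 0 is free -> assigned | voices=[72 - - -]
Op 2: note_on(74): voice 1 is free -> assigned | voices=[72 74 - -]
Op 3: note_on(70): voice 2 is free -> assigned | voices=[72 74 70 -]
Op 4: note_on(73): voice 3 is free -> assigned | voices=[72 74 70 73]
Op 5: note_on(83): all voices busy, STEAL voice 0 (pitch 72, oldest) -> assign | voices=[83 74 70 73]
Op 6: note_on(81): all voices busy, STEAL voice 1 (pitch 74, oldest) -> assign | voices=[83 81 70 73]
Op 7: note_on(80): all voices busy, STEAL voice 2 (pitch 70, oldest) -> assign | voices=[83 81 80 73]
Op 8: note_on(61): all voices busy, STEAL voice 3 (pitch 73, oldest) -> assign | voices=[83 81 80 61]
Op 9: note_on(63): all voices busy, STEAL voice 0 (pitch 83, oldest) -> assign | voices=[63 81 80 61]
Op 10: note_on(89): all voices busy, STEAL voice 1 (pitch 81, oldest) -> assign | voices=[63 89 80 61]
Op 11: note_off(80): free voice 2 | voices=[63 89 - 61]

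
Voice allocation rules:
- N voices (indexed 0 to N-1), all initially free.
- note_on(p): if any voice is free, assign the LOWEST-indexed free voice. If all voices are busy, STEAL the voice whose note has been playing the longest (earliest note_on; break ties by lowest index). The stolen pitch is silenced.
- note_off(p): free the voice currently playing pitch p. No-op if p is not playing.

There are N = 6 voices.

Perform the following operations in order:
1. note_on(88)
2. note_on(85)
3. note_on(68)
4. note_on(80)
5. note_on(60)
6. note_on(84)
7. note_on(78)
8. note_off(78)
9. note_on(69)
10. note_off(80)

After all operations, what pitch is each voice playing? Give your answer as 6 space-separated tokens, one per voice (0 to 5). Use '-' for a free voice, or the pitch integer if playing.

Answer: 69 85 68 - 60 84

Derivation:
Op 1: note_on(88): voice 0 is free -> assigned | voices=[88 - - - - -]
Op 2: note_on(85): voice 1 is free -> assigned | voices=[88 85 - - - -]
Op 3: note_on(68): voice 2 is free -> assigned | voices=[88 85 68 - - -]
Op 4: note_on(80): voice 3 is free -> assigned | voices=[88 85 68 80 - -]
Op 5: note_on(60): voice 4 is free -> assigned | voices=[88 85 68 80 60 -]
Op 6: note_on(84): voice 5 is free -> assigned | voices=[88 85 68 80 60 84]
Op 7: note_on(78): all voices busy, STEAL voice 0 (pitch 88, oldest) -> assign | voices=[78 85 68 80 60 84]
Op 8: note_off(78): free voice 0 | voices=[- 85 68 80 60 84]
Op 9: note_on(69): voice 0 is free -> assigned | voices=[69 85 68 80 60 84]
Op 10: note_off(80): free voice 3 | voices=[69 85 68 - 60 84]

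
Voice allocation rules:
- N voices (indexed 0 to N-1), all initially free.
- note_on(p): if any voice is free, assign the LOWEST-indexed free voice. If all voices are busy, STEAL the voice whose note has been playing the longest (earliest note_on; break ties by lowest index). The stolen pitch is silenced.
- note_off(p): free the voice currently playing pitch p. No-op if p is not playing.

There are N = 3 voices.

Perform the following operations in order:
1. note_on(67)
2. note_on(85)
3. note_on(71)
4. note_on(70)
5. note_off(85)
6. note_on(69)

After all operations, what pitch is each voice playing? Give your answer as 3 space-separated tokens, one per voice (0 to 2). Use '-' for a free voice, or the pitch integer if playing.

Answer: 70 69 71

Derivation:
Op 1: note_on(67): voice 0 is free -> assigned | voices=[67 - -]
Op 2: note_on(85): voice 1 is free -> assigned | voices=[67 85 -]
Op 3: note_on(71): voice 2 is free -> assigned | voices=[67 85 71]
Op 4: note_on(70): all voices busy, STEAL voice 0 (pitch 67, oldest) -> assign | voices=[70 85 71]
Op 5: note_off(85): free voice 1 | voices=[70 - 71]
Op 6: note_on(69): voice 1 is free -> assigned | voices=[70 69 71]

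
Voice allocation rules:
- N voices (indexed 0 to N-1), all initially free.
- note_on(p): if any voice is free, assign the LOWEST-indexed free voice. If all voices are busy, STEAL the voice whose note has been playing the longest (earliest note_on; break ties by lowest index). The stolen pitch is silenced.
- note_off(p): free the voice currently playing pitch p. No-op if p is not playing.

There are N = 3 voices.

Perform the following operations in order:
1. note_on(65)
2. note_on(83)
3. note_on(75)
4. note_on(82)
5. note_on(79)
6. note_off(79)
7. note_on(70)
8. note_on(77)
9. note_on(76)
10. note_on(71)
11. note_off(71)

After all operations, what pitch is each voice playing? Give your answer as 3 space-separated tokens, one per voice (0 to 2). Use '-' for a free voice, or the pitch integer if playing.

Answer: 76 - 77

Derivation:
Op 1: note_on(65): voice 0 is free -> assigned | voices=[65 - -]
Op 2: note_on(83): voice 1 is free -> assigned | voices=[65 83 -]
Op 3: note_on(75): voice 2 is free -> assigned | voices=[65 83 75]
Op 4: note_on(82): all voices busy, STEAL voice 0 (pitch 65, oldest) -> assign | voices=[82 83 75]
Op 5: note_on(79): all voices busy, STEAL voice 1 (pitch 83, oldest) -> assign | voices=[82 79 75]
Op 6: note_off(79): free voice 1 | voices=[82 - 75]
Op 7: note_on(70): voice 1 is free -> assigned | voices=[82 70 75]
Op 8: note_on(77): all voices busy, STEAL voice 2 (pitch 75, oldest) -> assign | voices=[82 70 77]
Op 9: note_on(76): all voices busy, STEAL voice 0 (pitch 82, oldest) -> assign | voices=[76 70 77]
Op 10: note_on(71): all voices busy, STEAL voice 1 (pitch 70, oldest) -> assign | voices=[76 71 77]
Op 11: note_off(71): free voice 1 | voices=[76 - 77]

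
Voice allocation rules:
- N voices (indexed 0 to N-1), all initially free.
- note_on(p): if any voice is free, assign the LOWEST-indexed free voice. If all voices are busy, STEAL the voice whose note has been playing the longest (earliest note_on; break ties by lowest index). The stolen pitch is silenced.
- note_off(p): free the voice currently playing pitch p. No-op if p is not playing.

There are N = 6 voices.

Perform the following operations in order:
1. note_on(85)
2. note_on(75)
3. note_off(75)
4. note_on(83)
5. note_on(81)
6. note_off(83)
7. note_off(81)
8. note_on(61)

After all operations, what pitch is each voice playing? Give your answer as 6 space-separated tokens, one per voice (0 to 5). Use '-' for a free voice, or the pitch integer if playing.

Answer: 85 61 - - - -

Derivation:
Op 1: note_on(85): voice 0 is free -> assigned | voices=[85 - - - - -]
Op 2: note_on(75): voice 1 is free -> assigned | voices=[85 75 - - - -]
Op 3: note_off(75): free voice 1 | voices=[85 - - - - -]
Op 4: note_on(83): voice 1 is free -> assigned | voices=[85 83 - - - -]
Op 5: note_on(81): voice 2 is free -> assigned | voices=[85 83 81 - - -]
Op 6: note_off(83): free voice 1 | voices=[85 - 81 - - -]
Op 7: note_off(81): free voice 2 | voices=[85 - - - - -]
Op 8: note_on(61): voice 1 is free -> assigned | voices=[85 61 - - - -]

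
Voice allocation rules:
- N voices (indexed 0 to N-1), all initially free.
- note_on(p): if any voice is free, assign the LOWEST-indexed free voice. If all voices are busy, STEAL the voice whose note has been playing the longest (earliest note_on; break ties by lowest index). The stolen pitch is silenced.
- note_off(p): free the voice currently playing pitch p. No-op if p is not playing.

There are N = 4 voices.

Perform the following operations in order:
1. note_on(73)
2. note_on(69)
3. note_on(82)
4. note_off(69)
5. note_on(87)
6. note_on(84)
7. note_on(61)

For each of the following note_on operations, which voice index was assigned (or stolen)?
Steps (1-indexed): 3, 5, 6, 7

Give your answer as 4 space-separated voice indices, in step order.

Answer: 2 1 3 0

Derivation:
Op 1: note_on(73): voice 0 is free -> assigned | voices=[73 - - -]
Op 2: note_on(69): voice 1 is free -> assigned | voices=[73 69 - -]
Op 3: note_on(82): voice 2 is free -> assigned | voices=[73 69 82 -]
Op 4: note_off(69): free voice 1 | voices=[73 - 82 -]
Op 5: note_on(87): voice 1 is free -> assigned | voices=[73 87 82 -]
Op 6: note_on(84): voice 3 is free -> assigned | voices=[73 87 82 84]
Op 7: note_on(61): all voices busy, STEAL voice 0 (pitch 73, oldest) -> assign | voices=[61 87 82 84]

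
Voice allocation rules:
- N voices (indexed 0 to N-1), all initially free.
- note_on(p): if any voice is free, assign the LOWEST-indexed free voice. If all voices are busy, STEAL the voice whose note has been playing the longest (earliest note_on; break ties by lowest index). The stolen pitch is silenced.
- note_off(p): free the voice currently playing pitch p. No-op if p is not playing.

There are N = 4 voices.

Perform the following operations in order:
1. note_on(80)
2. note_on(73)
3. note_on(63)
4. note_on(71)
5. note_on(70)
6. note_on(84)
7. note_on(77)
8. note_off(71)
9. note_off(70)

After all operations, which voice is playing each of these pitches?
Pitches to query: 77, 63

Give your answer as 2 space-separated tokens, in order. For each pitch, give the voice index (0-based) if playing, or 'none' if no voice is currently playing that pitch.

Op 1: note_on(80): voice 0 is free -> assigned | voices=[80 - - -]
Op 2: note_on(73): voice 1 is free -> assigned | voices=[80 73 - -]
Op 3: note_on(63): voice 2 is free -> assigned | voices=[80 73 63 -]
Op 4: note_on(71): voice 3 is free -> assigned | voices=[80 73 63 71]
Op 5: note_on(70): all voices busy, STEAL voice 0 (pitch 80, oldest) -> assign | voices=[70 73 63 71]
Op 6: note_on(84): all voices busy, STEAL voice 1 (pitch 73, oldest) -> assign | voices=[70 84 63 71]
Op 7: note_on(77): all voices busy, STEAL voice 2 (pitch 63, oldest) -> assign | voices=[70 84 77 71]
Op 8: note_off(71): free voice 3 | voices=[70 84 77 -]
Op 9: note_off(70): free voice 0 | voices=[- 84 77 -]

Answer: 2 none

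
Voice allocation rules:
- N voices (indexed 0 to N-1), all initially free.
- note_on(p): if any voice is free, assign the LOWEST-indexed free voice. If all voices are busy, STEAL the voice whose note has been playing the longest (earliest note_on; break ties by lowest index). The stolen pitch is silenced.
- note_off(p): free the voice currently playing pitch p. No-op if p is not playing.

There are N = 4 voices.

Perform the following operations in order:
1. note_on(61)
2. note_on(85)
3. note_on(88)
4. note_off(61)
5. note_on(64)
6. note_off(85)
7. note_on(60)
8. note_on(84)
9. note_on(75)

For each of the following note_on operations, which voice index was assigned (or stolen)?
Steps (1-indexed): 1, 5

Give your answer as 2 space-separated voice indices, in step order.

Op 1: note_on(61): voice 0 is free -> assigned | voices=[61 - - -]
Op 2: note_on(85): voice 1 is free -> assigned | voices=[61 85 - -]
Op 3: note_on(88): voice 2 is free -> assigned | voices=[61 85 88 -]
Op 4: note_off(61): free voice 0 | voices=[- 85 88 -]
Op 5: note_on(64): voice 0 is free -> assigned | voices=[64 85 88 -]
Op 6: note_off(85): free voice 1 | voices=[64 - 88 -]
Op 7: note_on(60): voice 1 is free -> assigned | voices=[64 60 88 -]
Op 8: note_on(84): voice 3 is free -> assigned | voices=[64 60 88 84]
Op 9: note_on(75): all voices busy, STEAL voice 2 (pitch 88, oldest) -> assign | voices=[64 60 75 84]

Answer: 0 0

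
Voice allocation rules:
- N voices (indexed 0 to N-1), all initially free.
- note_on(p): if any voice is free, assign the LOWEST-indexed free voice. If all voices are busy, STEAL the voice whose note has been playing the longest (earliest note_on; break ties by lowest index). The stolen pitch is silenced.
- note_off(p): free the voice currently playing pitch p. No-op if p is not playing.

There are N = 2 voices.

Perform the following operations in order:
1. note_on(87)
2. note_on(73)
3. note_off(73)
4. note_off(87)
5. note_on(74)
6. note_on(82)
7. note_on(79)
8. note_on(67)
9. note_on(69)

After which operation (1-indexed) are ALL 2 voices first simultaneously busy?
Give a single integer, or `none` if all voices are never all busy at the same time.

Answer: 2

Derivation:
Op 1: note_on(87): voice 0 is free -> assigned | voices=[87 -]
Op 2: note_on(73): voice 1 is free -> assigned | voices=[87 73]
Op 3: note_off(73): free voice 1 | voices=[87 -]
Op 4: note_off(87): free voice 0 | voices=[- -]
Op 5: note_on(74): voice 0 is free -> assigned | voices=[74 -]
Op 6: note_on(82): voice 1 is free -> assigned | voices=[74 82]
Op 7: note_on(79): all voices busy, STEAL voice 0 (pitch 74, oldest) -> assign | voices=[79 82]
Op 8: note_on(67): all voices busy, STEAL voice 1 (pitch 82, oldest) -> assign | voices=[79 67]
Op 9: note_on(69): all voices busy, STEAL voice 0 (pitch 79, oldest) -> assign | voices=[69 67]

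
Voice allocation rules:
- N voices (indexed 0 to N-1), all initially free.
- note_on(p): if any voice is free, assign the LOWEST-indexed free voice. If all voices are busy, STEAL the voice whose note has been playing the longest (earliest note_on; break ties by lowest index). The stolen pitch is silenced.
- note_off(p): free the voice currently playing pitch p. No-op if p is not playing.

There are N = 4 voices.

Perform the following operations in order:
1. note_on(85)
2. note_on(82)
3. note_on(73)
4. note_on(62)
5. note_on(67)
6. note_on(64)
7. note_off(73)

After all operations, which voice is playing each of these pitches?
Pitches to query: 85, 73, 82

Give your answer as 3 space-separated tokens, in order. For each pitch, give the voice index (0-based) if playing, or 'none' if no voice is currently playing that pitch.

Op 1: note_on(85): voice 0 is free -> assigned | voices=[85 - - -]
Op 2: note_on(82): voice 1 is free -> assigned | voices=[85 82 - -]
Op 3: note_on(73): voice 2 is free -> assigned | voices=[85 82 73 -]
Op 4: note_on(62): voice 3 is free -> assigned | voices=[85 82 73 62]
Op 5: note_on(67): all voices busy, STEAL voice 0 (pitch 85, oldest) -> assign | voices=[67 82 73 62]
Op 6: note_on(64): all voices busy, STEAL voice 1 (pitch 82, oldest) -> assign | voices=[67 64 73 62]
Op 7: note_off(73): free voice 2 | voices=[67 64 - 62]

Answer: none none none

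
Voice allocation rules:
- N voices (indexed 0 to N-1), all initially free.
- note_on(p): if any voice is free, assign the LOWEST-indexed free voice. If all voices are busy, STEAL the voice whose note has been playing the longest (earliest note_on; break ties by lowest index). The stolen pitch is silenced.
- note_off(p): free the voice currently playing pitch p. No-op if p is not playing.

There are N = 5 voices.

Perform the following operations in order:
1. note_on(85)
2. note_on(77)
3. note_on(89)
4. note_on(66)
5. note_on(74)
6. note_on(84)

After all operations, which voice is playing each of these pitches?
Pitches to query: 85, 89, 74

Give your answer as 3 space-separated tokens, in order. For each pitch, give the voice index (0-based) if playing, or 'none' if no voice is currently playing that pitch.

Op 1: note_on(85): voice 0 is free -> assigned | voices=[85 - - - -]
Op 2: note_on(77): voice 1 is free -> assigned | voices=[85 77 - - -]
Op 3: note_on(89): voice 2 is free -> assigned | voices=[85 77 89 - -]
Op 4: note_on(66): voice 3 is free -> assigned | voices=[85 77 89 66 -]
Op 5: note_on(74): voice 4 is free -> assigned | voices=[85 77 89 66 74]
Op 6: note_on(84): all voices busy, STEAL voice 0 (pitch 85, oldest) -> assign | voices=[84 77 89 66 74]

Answer: none 2 4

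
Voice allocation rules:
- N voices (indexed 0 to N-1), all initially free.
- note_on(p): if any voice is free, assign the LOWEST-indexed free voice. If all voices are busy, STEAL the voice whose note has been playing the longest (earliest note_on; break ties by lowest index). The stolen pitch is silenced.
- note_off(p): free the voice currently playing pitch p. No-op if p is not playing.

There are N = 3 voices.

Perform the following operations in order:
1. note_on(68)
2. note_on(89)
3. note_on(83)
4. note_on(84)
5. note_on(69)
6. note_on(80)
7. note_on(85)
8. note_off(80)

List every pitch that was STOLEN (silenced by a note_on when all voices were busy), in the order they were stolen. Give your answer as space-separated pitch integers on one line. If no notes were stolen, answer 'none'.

Answer: 68 89 83 84

Derivation:
Op 1: note_on(68): voice 0 is free -> assigned | voices=[68 - -]
Op 2: note_on(89): voice 1 is free -> assigned | voices=[68 89 -]
Op 3: note_on(83): voice 2 is free -> assigned | voices=[68 89 83]
Op 4: note_on(84): all voices busy, STEAL voice 0 (pitch 68, oldest) -> assign | voices=[84 89 83]
Op 5: note_on(69): all voices busy, STEAL voice 1 (pitch 89, oldest) -> assign | voices=[84 69 83]
Op 6: note_on(80): all voices busy, STEAL voice 2 (pitch 83, oldest) -> assign | voices=[84 69 80]
Op 7: note_on(85): all voices busy, STEAL voice 0 (pitch 84, oldest) -> assign | voices=[85 69 80]
Op 8: note_off(80): free voice 2 | voices=[85 69 -]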